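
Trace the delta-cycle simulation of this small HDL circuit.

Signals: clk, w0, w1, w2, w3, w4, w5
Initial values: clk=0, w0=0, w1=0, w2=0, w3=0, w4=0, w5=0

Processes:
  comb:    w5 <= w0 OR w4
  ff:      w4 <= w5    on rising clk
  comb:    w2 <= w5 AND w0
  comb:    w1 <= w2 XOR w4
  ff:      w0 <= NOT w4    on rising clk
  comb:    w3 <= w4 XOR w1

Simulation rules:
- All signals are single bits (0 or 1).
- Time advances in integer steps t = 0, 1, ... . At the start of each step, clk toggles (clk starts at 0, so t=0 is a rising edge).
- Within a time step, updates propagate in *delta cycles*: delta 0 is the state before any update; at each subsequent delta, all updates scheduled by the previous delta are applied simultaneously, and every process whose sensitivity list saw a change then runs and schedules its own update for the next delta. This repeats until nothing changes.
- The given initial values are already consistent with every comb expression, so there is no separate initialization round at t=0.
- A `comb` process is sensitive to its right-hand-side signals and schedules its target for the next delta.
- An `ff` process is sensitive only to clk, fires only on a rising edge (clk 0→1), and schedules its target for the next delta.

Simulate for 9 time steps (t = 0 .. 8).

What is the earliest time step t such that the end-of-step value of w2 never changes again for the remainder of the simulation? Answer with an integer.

[bits: w1,w5,w2,w3,clk,w4,w0]
t=0: Δ0=0000000 Δ1=0000100 Δ2=0000101 Δ3=0100101 Δ4=0110101 Δ5=1110101 Δ6=1111101 | 6Δ
t=1: Δ0=1111101 Δ1=1111001 | 1Δ
t=2: Δ0=1111001 Δ1=1111101 Δ2=1111111 Δ3=0110111 Δ4=0111111 | 4Δ
t=3: Δ0=0111111 Δ1=0111011 | 1Δ
t=4: Δ0=0111011 Δ1=0111111 Δ2=0111110 Δ3=0101110 Δ4=1101110 Δ5=1100110 | 5Δ
t=5: Δ0=1100110 Δ1=1100010 | 1Δ
t=6: Δ0=1100010 Δ1=1100110 | 1Δ
t=7: Δ0=1100110 Δ1=1100010 | 1Δ
t=8: Δ0=1100010 Δ1=1100110 | 1Δ

4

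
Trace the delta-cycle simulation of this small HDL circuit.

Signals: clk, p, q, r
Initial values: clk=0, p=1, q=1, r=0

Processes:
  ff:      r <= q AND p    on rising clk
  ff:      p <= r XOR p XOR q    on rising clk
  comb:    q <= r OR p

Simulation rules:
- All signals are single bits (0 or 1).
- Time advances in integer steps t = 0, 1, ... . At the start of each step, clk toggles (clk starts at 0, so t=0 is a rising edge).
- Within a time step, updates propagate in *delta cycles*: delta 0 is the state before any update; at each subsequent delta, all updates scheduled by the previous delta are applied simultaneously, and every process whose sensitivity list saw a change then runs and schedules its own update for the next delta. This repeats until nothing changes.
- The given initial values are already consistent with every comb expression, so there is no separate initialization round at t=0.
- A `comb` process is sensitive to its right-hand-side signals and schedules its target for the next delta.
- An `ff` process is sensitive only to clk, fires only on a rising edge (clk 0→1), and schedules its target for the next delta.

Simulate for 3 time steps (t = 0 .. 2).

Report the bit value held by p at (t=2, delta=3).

0

t=0 Δ0: q=1 r=0 p=1 clk=0
  Δ1: clk:0→1
  Δ2: r:0→1, p:1→0
  (2Δ to stable)
t=1 Δ0: q=1 r=1 p=0 clk=1
  Δ1: clk:1→0
  (1Δ to stable)
t=2 Δ0: q=1 r=1 p=0 clk=0
  Δ1: clk:0→1
  Δ2: r:1→0
  Δ3: q:1→0
  (3Δ to stable)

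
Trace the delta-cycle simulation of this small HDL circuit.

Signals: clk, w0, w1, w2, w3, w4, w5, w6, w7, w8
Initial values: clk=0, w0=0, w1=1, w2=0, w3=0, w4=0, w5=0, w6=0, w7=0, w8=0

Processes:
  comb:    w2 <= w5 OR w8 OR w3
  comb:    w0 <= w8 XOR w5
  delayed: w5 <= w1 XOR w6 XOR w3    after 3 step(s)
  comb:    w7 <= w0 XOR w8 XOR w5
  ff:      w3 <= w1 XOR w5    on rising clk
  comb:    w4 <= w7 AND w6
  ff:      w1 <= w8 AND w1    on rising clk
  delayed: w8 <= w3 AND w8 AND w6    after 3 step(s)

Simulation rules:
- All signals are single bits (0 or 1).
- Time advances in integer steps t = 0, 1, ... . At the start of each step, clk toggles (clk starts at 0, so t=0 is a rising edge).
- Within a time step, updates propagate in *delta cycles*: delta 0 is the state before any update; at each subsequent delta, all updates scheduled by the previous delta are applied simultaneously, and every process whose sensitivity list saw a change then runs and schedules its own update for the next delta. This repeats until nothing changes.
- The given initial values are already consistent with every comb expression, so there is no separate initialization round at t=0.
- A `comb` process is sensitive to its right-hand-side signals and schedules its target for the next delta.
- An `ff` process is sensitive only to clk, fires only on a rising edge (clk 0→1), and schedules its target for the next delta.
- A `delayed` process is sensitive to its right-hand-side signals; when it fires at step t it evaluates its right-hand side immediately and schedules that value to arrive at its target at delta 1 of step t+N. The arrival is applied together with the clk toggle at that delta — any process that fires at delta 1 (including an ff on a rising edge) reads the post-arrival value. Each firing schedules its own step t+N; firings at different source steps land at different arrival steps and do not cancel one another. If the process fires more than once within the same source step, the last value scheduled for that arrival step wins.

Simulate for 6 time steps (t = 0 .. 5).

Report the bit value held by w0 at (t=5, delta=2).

0

t=0 Δ0: w0=0 w8=0 w2=0 w4=0 w3=0 w1=1 clk=0 w5=0 w7=0 w6=0
  Δ1: clk:0→1
  Δ2: w3:0→1, w1:1→0
  Δ3: w2:0→1
  (3Δ to stable)
t=1 Δ0: w0=0 w8=0 w2=1 w4=0 w3=1 w1=0 clk=1 w5=0 w7=0 w6=0
  Δ1: clk:1→0
  (1Δ to stable)
t=2 Δ0: w0=0 w8=0 w2=1 w4=0 w3=1 w1=0 clk=0 w5=0 w7=0 w6=0
  Δ1: clk:0→1
  Δ2: w3:1→0
  Δ3: w2:1→0
  (3Δ to stable)
t=3 Δ0: w0=0 w8=0 w2=0 w4=0 w3=0 w1=0 clk=1 w5=0 w7=0 w6=0
  Δ1: clk:1→0, w5:0→1
  Δ2: w0:0→1, w2:0→1, w7:0→1
  Δ3: w7:1→0
  (3Δ to stable)
t=4 Δ0: w0=1 w8=0 w2=1 w4=0 w3=0 w1=0 clk=0 w5=1 w7=0 w6=0
  Δ1: clk:0→1
  Δ2: w3:0→1
  (2Δ to stable)
t=5 Δ0: w0=1 w8=0 w2=1 w4=0 w3=1 w1=0 clk=1 w5=1 w7=0 w6=0
  Δ1: clk:1→0, w5:1→0
  Δ2: w0:1→0, w7:0→1
  Δ3: w7:1→0
  (3Δ to stable)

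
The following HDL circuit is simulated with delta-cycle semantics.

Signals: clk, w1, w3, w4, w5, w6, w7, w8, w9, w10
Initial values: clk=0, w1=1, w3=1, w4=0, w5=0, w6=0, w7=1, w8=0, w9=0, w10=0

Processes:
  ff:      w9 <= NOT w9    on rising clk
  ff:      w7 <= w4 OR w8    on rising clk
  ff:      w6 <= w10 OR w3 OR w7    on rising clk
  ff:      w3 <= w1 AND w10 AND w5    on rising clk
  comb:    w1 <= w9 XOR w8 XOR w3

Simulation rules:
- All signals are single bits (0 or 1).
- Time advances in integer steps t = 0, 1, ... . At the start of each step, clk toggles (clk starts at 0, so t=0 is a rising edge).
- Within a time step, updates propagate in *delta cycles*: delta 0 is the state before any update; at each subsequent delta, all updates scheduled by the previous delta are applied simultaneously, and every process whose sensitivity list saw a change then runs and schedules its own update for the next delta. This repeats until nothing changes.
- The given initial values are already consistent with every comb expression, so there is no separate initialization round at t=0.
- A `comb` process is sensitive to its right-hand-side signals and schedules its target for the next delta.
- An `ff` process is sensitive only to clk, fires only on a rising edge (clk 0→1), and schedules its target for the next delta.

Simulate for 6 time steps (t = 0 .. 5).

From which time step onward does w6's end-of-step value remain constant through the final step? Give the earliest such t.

t0.Δ0 w6=0 w7=1 w1=1 w8=0 w10=0 w4=0 w5=0 w9=0 w3=1 clk=0
t0.Δ1 w6=0 w7=1 w1=1 w8=0 w10=0 w4=0 w5=0 w9=0 w3=1 clk=1
t0.Δ2 w6=1 w7=0 w1=1 w8=0 w10=0 w4=0 w5=0 w9=1 w3=0 clk=1
t1.Δ0 w6=1 w7=0 w1=1 w8=0 w10=0 w4=0 w5=0 w9=1 w3=0 clk=1
t1.Δ1 w6=1 w7=0 w1=1 w8=0 w10=0 w4=0 w5=0 w9=1 w3=0 clk=0
t2.Δ0 w6=1 w7=0 w1=1 w8=0 w10=0 w4=0 w5=0 w9=1 w3=0 clk=0
t2.Δ1 w6=1 w7=0 w1=1 w8=0 w10=0 w4=0 w5=0 w9=1 w3=0 clk=1
t2.Δ2 w6=0 w7=0 w1=1 w8=0 w10=0 w4=0 w5=0 w9=0 w3=0 clk=1
t2.Δ3 w6=0 w7=0 w1=0 w8=0 w10=0 w4=0 w5=0 w9=0 w3=0 clk=1
t3.Δ0 w6=0 w7=0 w1=0 w8=0 w10=0 w4=0 w5=0 w9=0 w3=0 clk=1
t3.Δ1 w6=0 w7=0 w1=0 w8=0 w10=0 w4=0 w5=0 w9=0 w3=0 clk=0
t4.Δ0 w6=0 w7=0 w1=0 w8=0 w10=0 w4=0 w5=0 w9=0 w3=0 clk=0
t4.Δ1 w6=0 w7=0 w1=0 w8=0 w10=0 w4=0 w5=0 w9=0 w3=0 clk=1
t4.Δ2 w6=0 w7=0 w1=0 w8=0 w10=0 w4=0 w5=0 w9=1 w3=0 clk=1
t4.Δ3 w6=0 w7=0 w1=1 w8=0 w10=0 w4=0 w5=0 w9=1 w3=0 clk=1
t5.Δ0 w6=0 w7=0 w1=1 w8=0 w10=0 w4=0 w5=0 w9=1 w3=0 clk=1
t5.Δ1 w6=0 w7=0 w1=1 w8=0 w10=0 w4=0 w5=0 w9=1 w3=0 clk=0

2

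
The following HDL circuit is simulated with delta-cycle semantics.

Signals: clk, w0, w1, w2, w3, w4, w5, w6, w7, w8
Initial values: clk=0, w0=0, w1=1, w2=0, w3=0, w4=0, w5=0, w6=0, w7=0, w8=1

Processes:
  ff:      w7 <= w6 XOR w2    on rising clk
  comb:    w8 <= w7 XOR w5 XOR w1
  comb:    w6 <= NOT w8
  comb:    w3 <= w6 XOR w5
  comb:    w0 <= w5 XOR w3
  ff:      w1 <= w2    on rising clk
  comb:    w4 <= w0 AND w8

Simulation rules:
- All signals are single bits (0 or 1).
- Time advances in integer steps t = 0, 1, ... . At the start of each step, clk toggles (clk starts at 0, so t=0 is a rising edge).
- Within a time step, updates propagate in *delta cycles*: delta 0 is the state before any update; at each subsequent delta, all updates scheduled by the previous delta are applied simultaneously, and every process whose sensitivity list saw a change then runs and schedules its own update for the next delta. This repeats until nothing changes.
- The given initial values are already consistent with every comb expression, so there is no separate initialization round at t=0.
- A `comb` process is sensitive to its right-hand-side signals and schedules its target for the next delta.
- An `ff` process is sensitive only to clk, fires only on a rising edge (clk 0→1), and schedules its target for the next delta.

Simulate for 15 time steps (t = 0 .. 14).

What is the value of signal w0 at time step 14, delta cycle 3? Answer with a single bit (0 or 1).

t=0 Δ0: w4=0 w2=0 w5=0 w1=1 w0=0 w6=0 w3=0 clk=0 w8=1 w7=0
  Δ1: clk:0→1
  Δ2: w1:1→0
  Δ3: w8:1→0
  Δ4: w6:0→1
  Δ5: w3:0→1
  Δ6: w0:0→1
  (6Δ to stable)
t=1 Δ0: w4=0 w2=0 w5=0 w1=0 w0=1 w6=1 w3=1 clk=1 w8=0 w7=0
  Δ1: clk:1→0
  (1Δ to stable)
t=2 Δ0: w4=0 w2=0 w5=0 w1=0 w0=1 w6=1 w3=1 clk=0 w8=0 w7=0
  Δ1: clk:0→1
  Δ2: w7:0→1
  Δ3: w8:0→1
  Δ4: w4:0→1, w6:1→0
  Δ5: w3:1→0
  Δ6: w0:1→0
  Δ7: w4:1→0
  (7Δ to stable)
t=3 Δ0: w4=0 w2=0 w5=0 w1=0 w0=0 w6=0 w3=0 clk=1 w8=1 w7=1
  Δ1: clk:1→0
  (1Δ to stable)
t=4 Δ0: w4=0 w2=0 w5=0 w1=0 w0=0 w6=0 w3=0 clk=0 w8=1 w7=1
  Δ1: clk:0→1
  Δ2: w7:1→0
  Δ3: w8:1→0
  Δ4: w6:0→1
  Δ5: w3:0→1
  Δ6: w0:0→1
  (6Δ to stable)
t=5 Δ0: w4=0 w2=0 w5=0 w1=0 w0=1 w6=1 w3=1 clk=1 w8=0 w7=0
  Δ1: clk:1→0
  (1Δ to stable)
t=6 Δ0: w4=0 w2=0 w5=0 w1=0 w0=1 w6=1 w3=1 clk=0 w8=0 w7=0
  Δ1: clk:0→1
  Δ2: w7:0→1
  Δ3: w8:0→1
  Δ4: w4:0→1, w6:1→0
  Δ5: w3:1→0
  Δ6: w0:1→0
  Δ7: w4:1→0
  (7Δ to stable)
t=7 Δ0: w4=0 w2=0 w5=0 w1=0 w0=0 w6=0 w3=0 clk=1 w8=1 w7=1
  Δ1: clk:1→0
  (1Δ to stable)
t=8 Δ0: w4=0 w2=0 w5=0 w1=0 w0=0 w6=0 w3=0 clk=0 w8=1 w7=1
  Δ1: clk:0→1
  Δ2: w7:1→0
  Δ3: w8:1→0
  Δ4: w6:0→1
  Δ5: w3:0→1
  Δ6: w0:0→1
  (6Δ to stable)
t=9 Δ0: w4=0 w2=0 w5=0 w1=0 w0=1 w6=1 w3=1 clk=1 w8=0 w7=0
  Δ1: clk:1→0
  (1Δ to stable)
t=10 Δ0: w4=0 w2=0 w5=0 w1=0 w0=1 w6=1 w3=1 clk=0 w8=0 w7=0
  Δ1: clk:0→1
  Δ2: w7:0→1
  Δ3: w8:0→1
  Δ4: w4:0→1, w6:1→0
  Δ5: w3:1→0
  Δ6: w0:1→0
  Δ7: w4:1→0
  (7Δ to stable)
t=11 Δ0: w4=0 w2=0 w5=0 w1=0 w0=0 w6=0 w3=0 clk=1 w8=1 w7=1
  Δ1: clk:1→0
  (1Δ to stable)
t=12 Δ0: w4=0 w2=0 w5=0 w1=0 w0=0 w6=0 w3=0 clk=0 w8=1 w7=1
  Δ1: clk:0→1
  Δ2: w7:1→0
  Δ3: w8:1→0
  Δ4: w6:0→1
  Δ5: w3:0→1
  Δ6: w0:0→1
  (6Δ to stable)
t=13 Δ0: w4=0 w2=0 w5=0 w1=0 w0=1 w6=1 w3=1 clk=1 w8=0 w7=0
  Δ1: clk:1→0
  (1Δ to stable)
t=14 Δ0: w4=0 w2=0 w5=0 w1=0 w0=1 w6=1 w3=1 clk=0 w8=0 w7=0
  Δ1: clk:0→1
  Δ2: w7:0→1
  Δ3: w8:0→1
  Δ4: w4:0→1, w6:1→0
  Δ5: w3:1→0
  Δ6: w0:1→0
  Δ7: w4:1→0
  (7Δ to stable)

1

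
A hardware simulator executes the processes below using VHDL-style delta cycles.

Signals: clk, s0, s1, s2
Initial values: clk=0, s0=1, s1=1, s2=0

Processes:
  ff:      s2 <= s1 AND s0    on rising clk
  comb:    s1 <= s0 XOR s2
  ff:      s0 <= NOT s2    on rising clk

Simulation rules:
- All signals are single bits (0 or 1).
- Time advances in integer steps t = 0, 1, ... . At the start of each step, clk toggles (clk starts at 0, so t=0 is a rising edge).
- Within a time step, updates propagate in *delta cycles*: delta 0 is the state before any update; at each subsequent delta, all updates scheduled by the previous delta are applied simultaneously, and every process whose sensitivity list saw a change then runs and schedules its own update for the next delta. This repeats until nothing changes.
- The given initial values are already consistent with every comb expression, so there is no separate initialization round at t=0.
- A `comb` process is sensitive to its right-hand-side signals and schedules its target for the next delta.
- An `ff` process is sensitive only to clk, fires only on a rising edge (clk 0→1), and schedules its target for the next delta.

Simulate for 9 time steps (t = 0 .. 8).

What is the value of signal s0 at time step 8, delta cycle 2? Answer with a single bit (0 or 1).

0

t=0 Δ0: s0=1 s2=0 s1=1 clk=0
  Δ1: clk:0→1
  Δ2: s2:0→1
  Δ3: s1:1→0
  (3Δ to stable)
t=1 Δ0: s0=1 s2=1 s1=0 clk=1
  Δ1: clk:1→0
  (1Δ to stable)
t=2 Δ0: s0=1 s2=1 s1=0 clk=0
  Δ1: clk:0→1
  Δ2: s0:1→0, s2:1→0
  (2Δ to stable)
t=3 Δ0: s0=0 s2=0 s1=0 clk=1
  Δ1: clk:1→0
  (1Δ to stable)
t=4 Δ0: s0=0 s2=0 s1=0 clk=0
  Δ1: clk:0→1
  Δ2: s0:0→1
  Δ3: s1:0→1
  (3Δ to stable)
t=5 Δ0: s0=1 s2=0 s1=1 clk=1
  Δ1: clk:1→0
  (1Δ to stable)
t=6 Δ0: s0=1 s2=0 s1=1 clk=0
  Δ1: clk:0→1
  Δ2: s2:0→1
  Δ3: s1:1→0
  (3Δ to stable)
t=7 Δ0: s0=1 s2=1 s1=0 clk=1
  Δ1: clk:1→0
  (1Δ to stable)
t=8 Δ0: s0=1 s2=1 s1=0 clk=0
  Δ1: clk:0→1
  Δ2: s0:1→0, s2:1→0
  (2Δ to stable)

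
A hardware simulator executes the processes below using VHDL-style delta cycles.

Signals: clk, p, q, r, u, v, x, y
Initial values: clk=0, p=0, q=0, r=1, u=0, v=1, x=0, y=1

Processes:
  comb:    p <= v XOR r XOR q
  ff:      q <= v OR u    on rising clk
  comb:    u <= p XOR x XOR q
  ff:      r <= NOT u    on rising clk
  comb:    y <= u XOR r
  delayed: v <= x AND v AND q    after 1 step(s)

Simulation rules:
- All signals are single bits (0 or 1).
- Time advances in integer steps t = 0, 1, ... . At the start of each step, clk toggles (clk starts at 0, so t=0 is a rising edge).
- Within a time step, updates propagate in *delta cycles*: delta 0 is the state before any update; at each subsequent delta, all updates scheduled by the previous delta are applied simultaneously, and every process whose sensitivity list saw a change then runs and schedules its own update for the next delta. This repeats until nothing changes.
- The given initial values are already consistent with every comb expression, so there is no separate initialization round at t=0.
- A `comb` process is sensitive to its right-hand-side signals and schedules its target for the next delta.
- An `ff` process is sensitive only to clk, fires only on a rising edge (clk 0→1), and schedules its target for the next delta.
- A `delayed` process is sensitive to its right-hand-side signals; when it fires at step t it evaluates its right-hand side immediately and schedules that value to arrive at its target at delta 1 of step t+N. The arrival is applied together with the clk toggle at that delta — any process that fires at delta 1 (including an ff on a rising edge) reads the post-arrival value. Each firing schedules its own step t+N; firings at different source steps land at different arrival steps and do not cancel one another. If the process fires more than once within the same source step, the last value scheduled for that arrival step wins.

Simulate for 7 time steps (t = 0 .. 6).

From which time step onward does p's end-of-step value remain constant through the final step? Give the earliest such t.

[bits: r,u,v,x,y,clk,p,q]
t=0: Δ0=10101000 Δ1=10101100 Δ2=10101101 Δ3=11101111 Δ4=10100111 Δ5=10101111 | 5Δ
t=1: Δ0=10101111 Δ1=10001011 Δ2=10001001 Δ3=11001001 Δ4=11000001 | 4Δ
t=2: Δ0=11000001 Δ1=11000101 Δ2=01000101 Δ3=01001111 Δ4=00001111 Δ5=00000111 | 5Δ
t=3: Δ0=00000111 Δ1=00000011 | 1Δ
t=4: Δ0=00000011 Δ1=00000111 Δ2=10000110 Δ3=11001110 Δ4=11000110 | 4Δ
t=5: Δ0=11000110 Δ1=11000010 | 1Δ
t=6: Δ0=11000010 Δ1=11000110 Δ2=01000111 Δ3=00001111 Δ4=00000111 | 4Δ

2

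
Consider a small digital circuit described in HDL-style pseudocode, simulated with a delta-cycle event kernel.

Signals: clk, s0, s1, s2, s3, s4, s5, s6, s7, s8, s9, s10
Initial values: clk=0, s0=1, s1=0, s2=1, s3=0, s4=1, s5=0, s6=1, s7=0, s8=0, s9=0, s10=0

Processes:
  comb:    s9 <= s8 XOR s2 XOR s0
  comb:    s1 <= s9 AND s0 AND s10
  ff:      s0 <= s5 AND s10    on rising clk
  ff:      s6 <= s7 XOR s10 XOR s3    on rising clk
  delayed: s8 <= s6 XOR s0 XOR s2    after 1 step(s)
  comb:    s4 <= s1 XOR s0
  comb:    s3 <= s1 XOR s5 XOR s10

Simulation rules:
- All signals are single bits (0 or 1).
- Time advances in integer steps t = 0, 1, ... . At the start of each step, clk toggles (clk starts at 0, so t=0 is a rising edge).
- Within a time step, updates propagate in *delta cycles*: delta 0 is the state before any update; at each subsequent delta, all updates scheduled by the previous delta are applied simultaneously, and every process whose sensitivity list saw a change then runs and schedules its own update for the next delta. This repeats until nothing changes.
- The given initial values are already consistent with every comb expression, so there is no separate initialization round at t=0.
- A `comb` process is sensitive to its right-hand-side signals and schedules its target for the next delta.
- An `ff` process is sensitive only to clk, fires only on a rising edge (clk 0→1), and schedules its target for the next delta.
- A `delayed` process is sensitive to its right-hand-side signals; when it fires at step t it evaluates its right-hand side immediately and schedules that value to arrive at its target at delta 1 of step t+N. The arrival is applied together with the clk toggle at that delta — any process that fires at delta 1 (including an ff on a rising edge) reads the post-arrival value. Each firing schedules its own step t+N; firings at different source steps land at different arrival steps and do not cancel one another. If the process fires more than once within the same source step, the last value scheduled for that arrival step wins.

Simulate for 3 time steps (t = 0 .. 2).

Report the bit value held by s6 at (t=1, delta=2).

t=0 Δ0: clk=0 s9=0 s0=1 s7=0 s6=1 s1=0 s3=0 s2=1 s5=0 s4=1 s10=0 s8=0
  Δ1: clk:0→1
  Δ2: s0:1→0, s6:1→0
  Δ3: s9:0→1, s4:1→0
  (3Δ to stable)
t=1 Δ0: clk=1 s9=1 s0=0 s7=0 s6=0 s1=0 s3=0 s2=1 s5=0 s4=0 s10=0 s8=0
  Δ1: clk:1→0, s8:0→1
  Δ2: s9:1→0
  (2Δ to stable)
t=2 Δ0: clk=0 s9=0 s0=0 s7=0 s6=0 s1=0 s3=0 s2=1 s5=0 s4=0 s10=0 s8=1
  Δ1: clk:0→1
  (1Δ to stable)

0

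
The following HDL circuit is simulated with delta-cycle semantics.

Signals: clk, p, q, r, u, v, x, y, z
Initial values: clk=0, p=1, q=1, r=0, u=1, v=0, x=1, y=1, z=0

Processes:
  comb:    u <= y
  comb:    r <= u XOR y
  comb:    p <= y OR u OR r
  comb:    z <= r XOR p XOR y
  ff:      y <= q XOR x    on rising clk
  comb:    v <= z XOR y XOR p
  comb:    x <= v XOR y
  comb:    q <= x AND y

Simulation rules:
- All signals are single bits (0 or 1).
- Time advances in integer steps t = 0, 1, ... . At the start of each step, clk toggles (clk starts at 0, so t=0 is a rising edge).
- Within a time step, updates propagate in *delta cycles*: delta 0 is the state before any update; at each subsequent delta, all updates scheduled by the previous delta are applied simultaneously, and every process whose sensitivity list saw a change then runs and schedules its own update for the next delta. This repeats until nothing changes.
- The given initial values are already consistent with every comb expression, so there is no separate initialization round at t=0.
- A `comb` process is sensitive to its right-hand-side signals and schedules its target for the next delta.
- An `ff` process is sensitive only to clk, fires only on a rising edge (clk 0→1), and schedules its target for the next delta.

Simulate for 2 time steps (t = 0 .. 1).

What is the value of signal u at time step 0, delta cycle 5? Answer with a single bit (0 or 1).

[bits: q,u,x,p,v,y,r,z,clk]
t=0: Δ0=111101000 Δ1=111101001 Δ2=111100001 Δ3=000110111 Δ4=001100001 Δ5=000010011 Δ6=001010001 Δ7=001000001 Δ8=000000001 | 8Δ
t=1: Δ0=000000001 Δ1=000000000 | 1Δ

0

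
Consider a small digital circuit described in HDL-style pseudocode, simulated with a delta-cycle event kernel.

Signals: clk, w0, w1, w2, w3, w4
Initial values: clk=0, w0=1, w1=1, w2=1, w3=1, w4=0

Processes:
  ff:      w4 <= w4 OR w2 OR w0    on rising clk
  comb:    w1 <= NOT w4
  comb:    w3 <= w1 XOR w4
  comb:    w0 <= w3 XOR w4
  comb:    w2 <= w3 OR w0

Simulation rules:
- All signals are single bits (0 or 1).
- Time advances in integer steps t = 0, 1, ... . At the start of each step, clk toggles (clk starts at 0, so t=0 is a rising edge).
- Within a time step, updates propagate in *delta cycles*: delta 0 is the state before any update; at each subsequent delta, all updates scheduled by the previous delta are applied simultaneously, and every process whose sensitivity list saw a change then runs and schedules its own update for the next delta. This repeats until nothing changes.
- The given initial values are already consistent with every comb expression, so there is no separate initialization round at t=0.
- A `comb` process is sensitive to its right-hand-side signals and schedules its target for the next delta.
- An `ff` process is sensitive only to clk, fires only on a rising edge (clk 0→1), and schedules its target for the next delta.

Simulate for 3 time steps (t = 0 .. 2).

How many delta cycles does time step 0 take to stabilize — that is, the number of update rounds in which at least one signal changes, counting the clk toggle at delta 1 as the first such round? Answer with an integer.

5

t=0 Δ0: clk=0 w0=1 w2=1 w1=1 w3=1 w4=0
  Δ1: clk:0→1
  Δ2: w4:0→1
  Δ3: w0:1→0, w1:1→0, w3:1→0
  Δ4: w0:0→1, w2:1→0, w3:0→1
  Δ5: w0:1→0, w2:0→1
  (5Δ to stable)
t=1 Δ0: clk=1 w0=0 w2=1 w1=0 w3=1 w4=1
  Δ1: clk:1→0
  (1Δ to stable)
t=2 Δ0: clk=0 w0=0 w2=1 w1=0 w3=1 w4=1
  Δ1: clk:0→1
  (1Δ to stable)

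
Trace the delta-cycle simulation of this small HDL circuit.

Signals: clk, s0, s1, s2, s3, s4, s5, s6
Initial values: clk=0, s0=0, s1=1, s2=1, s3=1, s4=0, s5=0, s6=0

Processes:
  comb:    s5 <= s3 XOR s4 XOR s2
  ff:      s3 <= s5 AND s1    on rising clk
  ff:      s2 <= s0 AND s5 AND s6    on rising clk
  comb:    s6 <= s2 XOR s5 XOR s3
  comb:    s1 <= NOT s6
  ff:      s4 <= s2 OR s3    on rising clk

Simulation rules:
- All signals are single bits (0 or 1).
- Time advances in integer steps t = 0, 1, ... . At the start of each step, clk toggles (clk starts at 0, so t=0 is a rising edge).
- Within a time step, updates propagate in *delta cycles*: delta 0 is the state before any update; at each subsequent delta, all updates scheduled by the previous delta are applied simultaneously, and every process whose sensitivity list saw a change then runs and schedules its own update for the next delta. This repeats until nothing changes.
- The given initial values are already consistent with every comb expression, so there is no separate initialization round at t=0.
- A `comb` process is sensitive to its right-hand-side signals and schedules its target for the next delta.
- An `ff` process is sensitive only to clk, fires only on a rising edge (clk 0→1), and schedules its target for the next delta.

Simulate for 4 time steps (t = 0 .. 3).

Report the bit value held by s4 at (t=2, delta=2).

t=0 Δ0: s4=0 s5=0 s6=0 s1=1 s2=1 clk=0 s0=0 s3=1
  Δ1: clk:0→1
  Δ2: s4:0→1, s2:1→0, s3:1→0
  Δ3: s5:0→1
  Δ4: s6:0→1
  Δ5: s1:1→0
  (5Δ to stable)
t=1 Δ0: s4=1 s5=1 s6=1 s1=0 s2=0 clk=1 s0=0 s3=0
  Δ1: clk:1→0
  (1Δ to stable)
t=2 Δ0: s4=1 s5=1 s6=1 s1=0 s2=0 clk=0 s0=0 s3=0
  Δ1: clk:0→1
  Δ2: s4:1→0
  Δ3: s5:1→0
  Δ4: s6:1→0
  Δ5: s1:0→1
  (5Δ to stable)
t=3 Δ0: s4=0 s5=0 s6=0 s1=1 s2=0 clk=1 s0=0 s3=0
  Δ1: clk:1→0
  (1Δ to stable)

0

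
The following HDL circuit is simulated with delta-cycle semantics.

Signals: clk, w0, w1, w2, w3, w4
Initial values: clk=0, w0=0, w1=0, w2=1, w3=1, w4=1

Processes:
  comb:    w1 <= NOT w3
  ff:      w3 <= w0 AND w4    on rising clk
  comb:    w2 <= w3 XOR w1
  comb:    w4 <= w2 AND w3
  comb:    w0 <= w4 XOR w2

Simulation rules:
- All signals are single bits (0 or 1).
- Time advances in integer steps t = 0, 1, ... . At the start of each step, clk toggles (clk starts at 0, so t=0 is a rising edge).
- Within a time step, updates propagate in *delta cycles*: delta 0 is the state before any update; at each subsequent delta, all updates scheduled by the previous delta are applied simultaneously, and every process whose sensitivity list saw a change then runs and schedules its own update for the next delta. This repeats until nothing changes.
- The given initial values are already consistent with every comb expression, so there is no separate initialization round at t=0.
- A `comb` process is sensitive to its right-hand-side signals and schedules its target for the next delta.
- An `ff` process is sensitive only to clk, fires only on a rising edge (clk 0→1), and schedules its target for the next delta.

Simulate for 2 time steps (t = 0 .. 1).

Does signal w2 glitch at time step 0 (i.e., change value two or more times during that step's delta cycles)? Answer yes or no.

[bits: w1,w3,w4,w2,clk,w0]
t=0: Δ0=011100 Δ1=011110 Δ2=001110 Δ3=100010 Δ4=100110 Δ5=100111 | 5Δ
t=1: Δ0=100111 Δ1=100101 | 1Δ

yes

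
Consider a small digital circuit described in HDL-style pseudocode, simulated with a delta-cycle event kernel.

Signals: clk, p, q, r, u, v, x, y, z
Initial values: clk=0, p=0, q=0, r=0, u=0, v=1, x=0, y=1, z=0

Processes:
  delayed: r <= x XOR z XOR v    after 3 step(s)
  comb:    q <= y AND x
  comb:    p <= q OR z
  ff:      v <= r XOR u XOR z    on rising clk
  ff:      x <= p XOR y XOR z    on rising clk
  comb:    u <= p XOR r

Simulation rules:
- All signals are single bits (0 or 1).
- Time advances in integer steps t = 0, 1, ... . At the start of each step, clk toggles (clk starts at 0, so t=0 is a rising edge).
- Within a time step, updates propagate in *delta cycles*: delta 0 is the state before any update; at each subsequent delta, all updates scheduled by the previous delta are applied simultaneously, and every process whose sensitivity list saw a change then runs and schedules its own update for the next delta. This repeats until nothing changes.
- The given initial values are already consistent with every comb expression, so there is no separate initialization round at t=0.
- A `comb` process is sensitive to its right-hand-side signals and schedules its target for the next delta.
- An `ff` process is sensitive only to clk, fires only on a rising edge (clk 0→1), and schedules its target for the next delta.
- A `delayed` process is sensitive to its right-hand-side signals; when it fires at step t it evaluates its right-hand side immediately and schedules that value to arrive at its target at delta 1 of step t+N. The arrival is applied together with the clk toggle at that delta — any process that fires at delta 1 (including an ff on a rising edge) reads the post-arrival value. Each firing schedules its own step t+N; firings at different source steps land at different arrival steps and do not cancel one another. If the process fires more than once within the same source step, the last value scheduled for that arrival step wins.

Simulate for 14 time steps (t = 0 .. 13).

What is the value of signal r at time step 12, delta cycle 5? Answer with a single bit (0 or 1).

[bits: p,z,q,clk,u,r,v,y,x]
t=0: Δ0=000000110 Δ1=000100110 Δ2=000100011 Δ3=001100011 Δ4=101100011 Δ5=101110011 | 5Δ
t=1: Δ0=101110011 Δ1=101010011 | 1Δ
t=2: Δ0=101010011 Δ1=101110011 Δ2=101110110 Δ3=100110110 Δ4=000110110 Δ5=000100110 | 5Δ
t=3: Δ0=000100110 Δ1=000001110 Δ2=000011110 | 2Δ
t=4: Δ0=000011110 Δ1=000111110 Δ2=000111011 Δ3=001111011 Δ4=101111011 Δ5=101101011 | 5Δ
t=5: Δ0=101101011 Δ1=101001011 | 1Δ
t=6: Δ0=101001011 Δ1=101101011 Δ2=101101110 Δ3=100101110 Δ4=000101110 Δ5=000111110 | 5Δ
t=7: Δ0=000111110 Δ1=000011110 | 1Δ
t=8: Δ0=000011110 Δ1=000111110 Δ2=000111011 Δ3=001111011 Δ4=101111011 Δ5=101101011 | 5Δ
t=9: Δ0=101101011 Δ1=101001011 | 1Δ
t=10: Δ0=101001011 Δ1=101101011 Δ2=101101110 Δ3=100101110 Δ4=000101110 Δ5=000111110 | 5Δ
t=11: Δ0=000111110 Δ1=000011110 | 1Δ
t=12: Δ0=000011110 Δ1=000111110 Δ2=000111011 Δ3=001111011 Δ4=101111011 Δ5=101101011 | 5Δ
t=13: Δ0=101101011 Δ1=101001011 | 1Δ

1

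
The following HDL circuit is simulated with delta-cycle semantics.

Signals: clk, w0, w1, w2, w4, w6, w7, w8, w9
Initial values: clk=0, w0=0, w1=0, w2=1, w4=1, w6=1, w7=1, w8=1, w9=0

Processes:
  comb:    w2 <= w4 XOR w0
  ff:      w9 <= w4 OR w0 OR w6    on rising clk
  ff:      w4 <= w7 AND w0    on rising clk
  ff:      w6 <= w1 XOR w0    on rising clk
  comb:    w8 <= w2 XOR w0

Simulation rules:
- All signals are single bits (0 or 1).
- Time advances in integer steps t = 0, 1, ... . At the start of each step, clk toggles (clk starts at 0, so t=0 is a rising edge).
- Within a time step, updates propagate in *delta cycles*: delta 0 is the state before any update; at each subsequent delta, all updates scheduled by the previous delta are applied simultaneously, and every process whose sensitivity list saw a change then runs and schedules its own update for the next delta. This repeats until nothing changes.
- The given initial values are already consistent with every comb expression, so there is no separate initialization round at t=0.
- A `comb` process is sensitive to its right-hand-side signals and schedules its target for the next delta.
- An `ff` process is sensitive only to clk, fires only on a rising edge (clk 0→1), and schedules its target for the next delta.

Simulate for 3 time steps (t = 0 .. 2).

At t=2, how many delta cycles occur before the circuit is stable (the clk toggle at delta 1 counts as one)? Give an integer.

t=0 Δ0: w6=1 w7=1 w2=1 w1=0 w9=0 clk=0 w4=1 w8=1 w0=0
  Δ1: clk:0→1
  Δ2: w6:1→0, w9:0→1, w4:1→0
  Δ3: w2:1→0
  Δ4: w8:1→0
  (4Δ to stable)
t=1 Δ0: w6=0 w7=1 w2=0 w1=0 w9=1 clk=1 w4=0 w8=0 w0=0
  Δ1: clk:1→0
  (1Δ to stable)
t=2 Δ0: w6=0 w7=1 w2=0 w1=0 w9=1 clk=0 w4=0 w8=0 w0=0
  Δ1: clk:0→1
  Δ2: w9:1→0
  (2Δ to stable)

2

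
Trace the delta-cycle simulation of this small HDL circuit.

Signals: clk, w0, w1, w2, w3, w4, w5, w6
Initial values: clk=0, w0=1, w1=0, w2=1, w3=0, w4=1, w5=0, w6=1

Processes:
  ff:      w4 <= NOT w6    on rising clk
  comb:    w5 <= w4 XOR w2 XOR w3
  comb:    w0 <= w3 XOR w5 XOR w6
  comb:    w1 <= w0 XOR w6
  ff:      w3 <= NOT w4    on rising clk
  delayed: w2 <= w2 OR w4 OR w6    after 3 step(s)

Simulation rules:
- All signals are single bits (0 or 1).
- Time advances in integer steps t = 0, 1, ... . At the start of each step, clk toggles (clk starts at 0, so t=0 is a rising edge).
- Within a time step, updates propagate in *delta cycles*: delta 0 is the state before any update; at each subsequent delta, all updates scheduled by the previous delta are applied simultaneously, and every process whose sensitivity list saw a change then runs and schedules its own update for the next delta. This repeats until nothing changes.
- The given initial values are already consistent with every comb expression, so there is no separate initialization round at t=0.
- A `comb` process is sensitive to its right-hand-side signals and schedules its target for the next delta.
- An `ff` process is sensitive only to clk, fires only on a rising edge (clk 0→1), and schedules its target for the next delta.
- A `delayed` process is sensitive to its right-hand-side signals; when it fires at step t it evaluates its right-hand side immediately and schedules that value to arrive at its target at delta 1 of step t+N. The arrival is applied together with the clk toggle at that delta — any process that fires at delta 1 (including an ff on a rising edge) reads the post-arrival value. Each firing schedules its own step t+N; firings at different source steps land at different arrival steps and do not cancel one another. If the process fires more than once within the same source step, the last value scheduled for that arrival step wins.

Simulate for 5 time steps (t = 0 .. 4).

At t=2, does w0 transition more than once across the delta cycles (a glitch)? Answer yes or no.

[bits: w6,w3,w2,clk,w0,w5,w4,w1]
t=0: Δ0=10101010 Δ1=10111010 Δ2=10111000 Δ3=10111100 Δ4=10110100 Δ5=10110101 | 5Δ
t=1: Δ0=10110101 Δ1=10100101 | 1Δ
t=2: Δ0=10100101 Δ1=10110101 Δ2=11110101 Δ3=11111001 Δ4=11110000 Δ5=11110001 | 5Δ
t=3: Δ0=11110001 Δ1=11100001 | 1Δ
t=4: Δ0=11100001 Δ1=11110001 | 1Δ

yes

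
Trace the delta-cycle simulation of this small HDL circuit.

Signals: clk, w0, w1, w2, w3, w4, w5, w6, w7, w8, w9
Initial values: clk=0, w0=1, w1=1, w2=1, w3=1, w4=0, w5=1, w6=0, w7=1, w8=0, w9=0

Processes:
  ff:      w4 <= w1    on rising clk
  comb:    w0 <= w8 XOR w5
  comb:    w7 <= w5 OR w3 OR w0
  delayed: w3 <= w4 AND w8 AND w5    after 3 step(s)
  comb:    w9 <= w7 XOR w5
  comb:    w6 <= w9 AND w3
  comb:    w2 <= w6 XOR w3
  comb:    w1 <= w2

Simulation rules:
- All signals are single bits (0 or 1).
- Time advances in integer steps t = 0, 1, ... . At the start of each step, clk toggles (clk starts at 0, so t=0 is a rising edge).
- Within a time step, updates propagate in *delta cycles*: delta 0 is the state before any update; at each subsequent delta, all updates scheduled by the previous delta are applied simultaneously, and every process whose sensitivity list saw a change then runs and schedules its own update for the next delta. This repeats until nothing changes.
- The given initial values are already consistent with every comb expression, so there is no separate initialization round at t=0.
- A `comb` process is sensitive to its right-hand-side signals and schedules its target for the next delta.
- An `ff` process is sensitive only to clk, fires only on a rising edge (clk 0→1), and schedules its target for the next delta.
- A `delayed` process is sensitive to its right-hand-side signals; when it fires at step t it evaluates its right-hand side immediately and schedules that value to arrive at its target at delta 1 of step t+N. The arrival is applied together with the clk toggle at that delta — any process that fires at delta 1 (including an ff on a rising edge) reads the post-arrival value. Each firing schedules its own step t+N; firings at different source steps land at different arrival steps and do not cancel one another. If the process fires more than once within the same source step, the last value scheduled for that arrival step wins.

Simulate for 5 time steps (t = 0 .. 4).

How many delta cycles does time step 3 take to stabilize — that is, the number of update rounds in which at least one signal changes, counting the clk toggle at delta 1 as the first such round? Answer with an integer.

[bits: w4,w2,w1,w0,clk,w8,w7,w5,w3,w9,w6]
t=0: Δ0=01110011100 Δ1=01111011100 Δ2=11111011100 | 2Δ
t=1: Δ0=11111011100 Δ1=11110011100 | 1Δ
t=2: Δ0=11110011100 Δ1=11111011100 | 1Δ
t=3: Δ0=11111011100 Δ1=11110011000 Δ2=10110011000 Δ3=10010011000 | 3Δ
t=4: Δ0=10010011000 Δ1=10011011000 Δ2=00011011000 | 2Δ

3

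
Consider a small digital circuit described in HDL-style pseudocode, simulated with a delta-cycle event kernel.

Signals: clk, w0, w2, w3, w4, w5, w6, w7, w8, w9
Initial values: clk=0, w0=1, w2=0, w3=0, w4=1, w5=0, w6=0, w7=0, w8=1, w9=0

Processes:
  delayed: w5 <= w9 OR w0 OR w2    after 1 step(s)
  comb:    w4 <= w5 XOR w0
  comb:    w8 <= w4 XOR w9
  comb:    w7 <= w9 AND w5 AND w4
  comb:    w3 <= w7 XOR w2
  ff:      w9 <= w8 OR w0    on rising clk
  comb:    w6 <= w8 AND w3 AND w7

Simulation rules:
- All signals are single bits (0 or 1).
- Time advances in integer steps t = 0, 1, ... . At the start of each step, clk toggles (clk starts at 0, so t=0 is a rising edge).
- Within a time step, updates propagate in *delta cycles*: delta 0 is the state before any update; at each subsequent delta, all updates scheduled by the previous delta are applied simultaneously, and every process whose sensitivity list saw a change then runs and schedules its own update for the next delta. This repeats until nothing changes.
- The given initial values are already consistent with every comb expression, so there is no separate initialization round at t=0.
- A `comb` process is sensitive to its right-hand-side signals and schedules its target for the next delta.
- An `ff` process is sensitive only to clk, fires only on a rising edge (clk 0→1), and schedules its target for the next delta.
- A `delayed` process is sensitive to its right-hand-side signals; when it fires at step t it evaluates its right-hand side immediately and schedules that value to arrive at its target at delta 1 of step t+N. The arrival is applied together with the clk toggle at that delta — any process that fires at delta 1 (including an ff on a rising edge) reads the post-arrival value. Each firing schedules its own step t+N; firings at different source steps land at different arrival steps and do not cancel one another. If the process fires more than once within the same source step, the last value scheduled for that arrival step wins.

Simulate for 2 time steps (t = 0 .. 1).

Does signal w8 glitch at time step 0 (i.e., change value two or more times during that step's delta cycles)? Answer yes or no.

no

t=0 Δ0: w6=0 w5=0 w0=1 w4=1 w9=0 w8=1 w3=0 w2=0 w7=0 clk=0
  Δ1: clk:0→1
  Δ2: w9:0→1
  Δ3: w8:1→0
  (3Δ to stable)
t=1 Δ0: w6=0 w5=0 w0=1 w4=1 w9=1 w8=0 w3=0 w2=0 w7=0 clk=1
  Δ1: w5:0→1, clk:1→0
  Δ2: w4:1→0, w7:0→1
  Δ3: w8:0→1, w3:0→1, w7:1→0
  Δ4: w3:1→0
  (4Δ to stable)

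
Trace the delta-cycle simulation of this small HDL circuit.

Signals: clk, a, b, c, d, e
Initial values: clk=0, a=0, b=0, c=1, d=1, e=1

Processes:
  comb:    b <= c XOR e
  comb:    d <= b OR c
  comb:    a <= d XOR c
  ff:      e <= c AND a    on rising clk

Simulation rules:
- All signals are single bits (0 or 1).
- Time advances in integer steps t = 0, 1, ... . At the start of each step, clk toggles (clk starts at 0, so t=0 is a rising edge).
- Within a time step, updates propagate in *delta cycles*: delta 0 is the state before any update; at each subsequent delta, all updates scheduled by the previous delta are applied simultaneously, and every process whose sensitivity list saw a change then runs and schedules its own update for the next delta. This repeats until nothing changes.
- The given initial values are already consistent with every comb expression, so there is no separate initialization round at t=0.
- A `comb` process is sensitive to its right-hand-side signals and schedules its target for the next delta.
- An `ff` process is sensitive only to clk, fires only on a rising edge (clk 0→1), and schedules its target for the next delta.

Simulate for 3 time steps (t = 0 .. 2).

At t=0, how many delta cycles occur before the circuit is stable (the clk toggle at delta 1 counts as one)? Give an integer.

t0.Δ0 d=1 clk=0 e=1 b=0 c=1 a=0
t0.Δ1 d=1 clk=1 e=1 b=0 c=1 a=0
t0.Δ2 d=1 clk=1 e=0 b=0 c=1 a=0
t0.Δ3 d=1 clk=1 e=0 b=1 c=1 a=0
t1.Δ0 d=1 clk=1 e=0 b=1 c=1 a=0
t1.Δ1 d=1 clk=0 e=0 b=1 c=1 a=0
t2.Δ0 d=1 clk=0 e=0 b=1 c=1 a=0
t2.Δ1 d=1 clk=1 e=0 b=1 c=1 a=0

3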